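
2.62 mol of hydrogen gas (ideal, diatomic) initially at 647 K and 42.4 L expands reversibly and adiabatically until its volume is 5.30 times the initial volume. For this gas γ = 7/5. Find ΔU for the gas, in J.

P₁ = nRT₁/V₁ = 2.62×8.314×647/42.4 = 332 kPa.
Adiabatic: TV^(γ−1) = const ⇒ T₂ = 647×(0.189)^0.400 = 332 K; PV^γ = const ⇒ P₂ = 32.2 kPa.
For an ideal gas ΔU = nCvΔT with Cv = (5/2)R = 20.8 J/(mol·K).
ΔU = 2.62×20.8×(332−647) = -17200 J.

-17200 J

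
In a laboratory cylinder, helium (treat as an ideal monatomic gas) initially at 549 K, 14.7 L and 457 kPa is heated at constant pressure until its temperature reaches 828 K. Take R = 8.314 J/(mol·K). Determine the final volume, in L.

Isobaric: P stays 457 kPa; V/T = const ⇒ T₂ = 828 K, V₂ = 22.2 L.

22.2 L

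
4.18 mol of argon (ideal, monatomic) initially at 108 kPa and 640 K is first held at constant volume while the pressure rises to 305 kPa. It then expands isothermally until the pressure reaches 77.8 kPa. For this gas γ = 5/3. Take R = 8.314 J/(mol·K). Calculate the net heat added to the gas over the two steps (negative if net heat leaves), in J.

147000 J

V₁ = nRT₁/P₁ = 4.18×8.314×640/108 = 206 L.
Step 1 — Isochoric: V stays 206 L; P/T = const ⇒ T₂ = 1810 K, P₂ = 305 kPa.
W = 0 (no volume change).
ΔU = nCvΔT = 4.18×12.5×(1810−640) = 60900 J.
Q = ΔU = 60900 J.
State after step 1: P = 305 kPa, V = 206 L, T = 1810 K.
Step 2 — Isothermal: T stays 1810 K; PV = const ⇒ V₂ = 807 L, P₂ = 77.8 kPa.
ΔU = 0 (ideal gas, T constant).
W = nRT ln(V₂/V₁) = 4.18×8.314×1810×ln(3.92) = 85800 J.
Q = ΔU + W = 85800 J.
Net over both steps: W = 85800 J, Q = 147000 J, ΔU = 60900 J.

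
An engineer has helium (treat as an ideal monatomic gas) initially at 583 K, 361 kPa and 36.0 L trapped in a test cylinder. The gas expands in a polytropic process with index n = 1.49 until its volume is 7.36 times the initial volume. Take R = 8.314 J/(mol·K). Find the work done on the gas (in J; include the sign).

-16500 J

n = P₁V₁/(RT₁) = 361×36.0/(8.314×583) = 2.68 mol.
Polytropic n=1.49: T₂ = T₁(V₁/V₂)^(n−1) = 583×(0.136)^0.49 = 219 K; P₂ = P₁(V₁/V₂)^n = 18.4 kPa.
W = (P₁V₁−P₂V₂)/(n−1) = (361×36.0−18.4×265)/0.49 = 16500 J.
Work done on the gas = −W_by = -16500 J.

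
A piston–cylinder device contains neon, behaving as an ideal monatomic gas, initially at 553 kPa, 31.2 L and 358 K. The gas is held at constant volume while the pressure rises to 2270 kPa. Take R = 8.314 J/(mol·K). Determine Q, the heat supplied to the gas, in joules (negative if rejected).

n = P₁V₁/(RT₁) = 553×31.2/(8.314×358) = 5.80 mol.
Isochoric: V stays 31.2 L; P/T = const ⇒ T₂ = 1470 K, P₂ = 2270 kPa.
W = 0 (no volume change).
ΔU = nCvΔT = 5.80×12.5×(1470−358) = 80400 J.
Q = ΔU = 80400 J.

80400 J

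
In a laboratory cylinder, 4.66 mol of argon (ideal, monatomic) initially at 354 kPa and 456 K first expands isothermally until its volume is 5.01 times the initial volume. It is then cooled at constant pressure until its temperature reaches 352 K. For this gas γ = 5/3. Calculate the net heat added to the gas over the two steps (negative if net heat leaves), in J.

18400 J

V₁ = nRT₁/P₁ = 4.66×8.314×456/354 = 49.9 L.
Step 1 — Isothermal: T stays 456 K; PV = const ⇒ V₂ = 250 L, P₂ = 70.7 kPa.
ΔU = 0 (ideal gas, T constant).
W = nRT ln(V₂/V₁) = 4.66×8.314×456×ln(5.01) = 28500 J.
Q = ΔU + W = 28500 J.
State after step 1: P = 70.7 kPa, V = 250 L, T = 456 K.
Step 2 — Isobaric: P stays 70.7 kPa; V/T = const ⇒ T₂ = 352 K, V₂ = 193 L.
W = PΔV = 70.7×(193−250) kPa·L = -4030 J.
ΔU = nCvΔT = 4.66×12.5×(352−456) = -6040 J.
Q = ΔU + W = nCpΔT = -10100 J.
Net over both steps: W = 24400 J, Q = 18400 J, ΔU = -6040 J.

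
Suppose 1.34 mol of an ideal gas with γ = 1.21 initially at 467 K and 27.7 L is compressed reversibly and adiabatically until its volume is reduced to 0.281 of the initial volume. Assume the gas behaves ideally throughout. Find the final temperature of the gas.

P₁ = nRT₁/V₁ = 1.34×8.314×467/27.7 = 188 kPa.
Adiabatic: TV^(γ−1) = const ⇒ T₂ = 467×(3.56)^0.210 = 610 K; PV^γ = const ⇒ P₂ = 873 kPa.

610 K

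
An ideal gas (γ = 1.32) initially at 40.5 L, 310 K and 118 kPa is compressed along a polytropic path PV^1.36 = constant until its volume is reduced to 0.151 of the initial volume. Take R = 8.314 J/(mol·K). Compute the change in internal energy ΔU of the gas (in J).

14600 J

n = P₁V₁/(RT₁) = 118×40.5/(8.314×310) = 1.85 mol.
Polytropic n=1.36: T₂ = T₁(V₁/V₂)^(n−1) = 310×(6.62)^0.36 = 612 K; P₂ = P₁(V₁/V₂)^n = 1540 kPa.
For an ideal gas ΔU = nCvΔT with Cv = R/(γ−1) = 26.0 J/(mol·K).
ΔU = 1.85×26.0×(612−310) = 14600 J.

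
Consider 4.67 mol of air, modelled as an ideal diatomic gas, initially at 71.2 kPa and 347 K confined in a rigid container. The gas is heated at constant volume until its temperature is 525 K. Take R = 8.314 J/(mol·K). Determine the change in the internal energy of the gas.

V₁ = nRT₁/P₁ = 4.67×8.314×347/71.2 = 189 L.
Isochoric: V stays 189 L; P/T = const ⇒ T₂ = 525 K, P₂ = 108 kPa.
For an ideal gas ΔU = nCvΔT with Cv = (5/2)R = 20.8 J/(mol·K).
ΔU = 4.67×20.8×(525−347) = 17300 J.

17300 J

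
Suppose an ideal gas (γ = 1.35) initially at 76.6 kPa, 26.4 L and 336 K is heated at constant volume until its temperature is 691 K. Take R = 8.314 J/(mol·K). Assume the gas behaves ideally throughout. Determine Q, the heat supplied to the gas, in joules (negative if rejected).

6100 J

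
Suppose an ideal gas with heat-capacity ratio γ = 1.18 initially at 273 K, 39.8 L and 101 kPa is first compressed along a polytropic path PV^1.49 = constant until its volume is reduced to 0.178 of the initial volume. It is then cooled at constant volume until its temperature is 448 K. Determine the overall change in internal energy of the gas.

n = P₁V₁/(RT₁) = 101×39.8/(8.314×273) = 1.77 mol.
Step 1 — Polytropic n=1.49: T₂ = T₁(V₁/V₂)^(n−1) = 273×(5.62)^0.49 = 636 K; P₂ = P₁(V₁/V₂)^n = 1320 kPa.
W = (P₁V₁−P₂V₂)/(n−1) = (101×39.8−1320×7.08)/0.49 = -10900 J.
ΔU = nCvΔT = 1.77×46.2×(636−273) = 29700 J.
Q = ΔU + W = 18800 J.
State after step 1: P = 1320 kPa, V = 7.08 L, T = 636 K.
Step 2 — Isochoric: V stays 7.08 L; P/T = const ⇒ T₂ = 448 K, P₂ = 931 kPa.
W = 0 (no volume change).
ΔU = nCvΔT = 1.77×46.2×(448−636) = -15400 J.
Q = ΔU = -15400 J.
Net over both steps: W = -10900 J, Q = 3410 J, ΔU = 14300 J.

14300 J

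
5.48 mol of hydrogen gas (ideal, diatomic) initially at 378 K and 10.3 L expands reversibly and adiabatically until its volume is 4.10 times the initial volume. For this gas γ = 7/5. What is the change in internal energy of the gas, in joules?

-18600 J

P₁ = nRT₁/V₁ = 5.48×8.314×378/10.3 = 1670 kPa.
Adiabatic: TV^(γ−1) = const ⇒ T₂ = 378×(0.244)^0.400 = 215 K; PV^γ = const ⇒ P₂ = 232 kPa.
For an ideal gas ΔU = nCvΔT with Cv = (5/2)R = 20.8 J/(mol·K).
ΔU = 5.48×20.8×(215−378) = -18600 J.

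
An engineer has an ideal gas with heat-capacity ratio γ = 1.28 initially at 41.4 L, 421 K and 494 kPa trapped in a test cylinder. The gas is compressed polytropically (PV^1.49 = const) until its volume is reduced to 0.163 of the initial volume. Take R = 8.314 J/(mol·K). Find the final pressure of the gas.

7370 kPa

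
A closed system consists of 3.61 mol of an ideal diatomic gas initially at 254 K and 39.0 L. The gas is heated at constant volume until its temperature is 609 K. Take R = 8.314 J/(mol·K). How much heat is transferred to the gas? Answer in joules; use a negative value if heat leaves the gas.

P₁ = nRT₁/V₁ = 3.61×8.314×254/39.0 = 195 kPa.
Isochoric: V stays 39.0 L; P/T = const ⇒ T₂ = 609 K, P₂ = 469 kPa.
W = 0 (no volume change).
ΔU = nCvΔT = 3.61×20.8×(609−254) = 26600 J.
Q = ΔU = 26600 J.

26600 J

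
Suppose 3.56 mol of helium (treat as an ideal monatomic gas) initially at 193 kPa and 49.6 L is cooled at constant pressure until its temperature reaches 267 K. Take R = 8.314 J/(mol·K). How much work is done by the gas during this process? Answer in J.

T₁ = P₁V₁/(nR) = 193×49.6/(3.56×8.314) = 323 K.
Isobaric: P stays 193 kPa; V/T = const ⇒ T₂ = 267 K, V₂ = 40.9 L.
W = PΔV = 193×(40.9−49.6) kPa·L = -1670 J.

-1670 J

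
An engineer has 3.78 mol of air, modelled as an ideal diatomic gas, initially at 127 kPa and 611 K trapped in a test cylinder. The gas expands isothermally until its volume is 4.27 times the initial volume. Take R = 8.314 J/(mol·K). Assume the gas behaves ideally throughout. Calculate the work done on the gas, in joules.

-27900 J

V₁ = nRT₁/P₁ = 3.78×8.314×611/127 = 151 L.
Isothermal: T stays 611 K; PV = const ⇒ V₂ = 646 L, P₂ = 29.7 kPa.
W = nRT ln(V₂/V₁) = 3.78×8.314×611×ln(4.27) = 27900 J.
Work done on the gas = −W_by = -27900 J.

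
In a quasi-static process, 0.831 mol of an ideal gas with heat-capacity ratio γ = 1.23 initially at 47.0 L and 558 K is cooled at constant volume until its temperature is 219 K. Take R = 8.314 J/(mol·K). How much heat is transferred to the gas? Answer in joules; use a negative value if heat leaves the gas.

P₁ = nRT₁/V₁ = 0.831×8.314×558/47.0 = 82.0 kPa.
Isochoric: V stays 47.0 L; P/T = const ⇒ T₂ = 219 K, P₂ = 32.2 kPa.
W = 0 (no volume change).
ΔU = nCvΔT = 0.831×36.1×(219−558) = -10200 J.
Q = ΔU = -10200 J.

-10200 J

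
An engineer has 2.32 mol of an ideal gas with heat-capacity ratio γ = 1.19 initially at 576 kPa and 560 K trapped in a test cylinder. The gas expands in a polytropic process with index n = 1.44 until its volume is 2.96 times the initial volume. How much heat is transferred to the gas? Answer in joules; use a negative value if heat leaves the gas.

-12300 J

V₁ = nRT₁/P₁ = 2.32×8.314×560/576 = 18.8 L.
Polytropic n=1.44: T₂ = T₁(V₁/V₂)^(n−1) = 560×(0.338)^0.44 = 347 K; P₂ = P₁(V₁/V₂)^n = 121 kPa.
W = (P₁V₁−P₂V₂)/(n−1) = (576×18.8−121×55.5)/0.44 = 9320 J.
ΔU = nCvΔT = 2.32×43.8×(347−560) = -21600 J.
Q = ΔU + W = -12300 J.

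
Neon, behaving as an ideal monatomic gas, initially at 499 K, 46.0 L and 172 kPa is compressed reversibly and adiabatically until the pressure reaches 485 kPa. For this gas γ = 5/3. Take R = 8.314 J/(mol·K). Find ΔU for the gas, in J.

6100 J

n = P₁V₁/(RT₁) = 172×46.0/(8.314×499) = 1.91 mol.
Adiabatic: T₂/T₁ = (P₂/P₁)^((γ−1)/γ) ⇒ T₂ = 499×(2.82)^0.400 = 755 K; V₂ = 24.7 L.
For an ideal gas ΔU = nCvΔT with Cv = (3/2)R = 12.5 J/(mol·K).
ΔU = 1.91×12.5×(755−499) = 6100 J.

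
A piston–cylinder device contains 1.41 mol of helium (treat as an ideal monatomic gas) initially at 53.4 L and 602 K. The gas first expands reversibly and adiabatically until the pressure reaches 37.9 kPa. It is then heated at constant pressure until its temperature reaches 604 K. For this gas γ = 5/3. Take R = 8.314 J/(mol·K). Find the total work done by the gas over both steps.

6960 J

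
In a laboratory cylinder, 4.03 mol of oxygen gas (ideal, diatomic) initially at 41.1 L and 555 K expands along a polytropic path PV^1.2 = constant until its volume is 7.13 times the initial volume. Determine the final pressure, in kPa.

42.8 kPa

P₁ = nRT₁/V₁ = 4.03×8.314×555/41.1 = 452 kPa.
Polytropic n=1.2: T₂ = T₁(V₁/V₂)^(n−1) = 555×(0.140)^0.20 = 375 K; P₂ = P₁(V₁/V₂)^n = 42.8 kPa.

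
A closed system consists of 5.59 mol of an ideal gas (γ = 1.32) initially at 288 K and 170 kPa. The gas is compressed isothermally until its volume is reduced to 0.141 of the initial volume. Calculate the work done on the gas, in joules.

V₁ = nRT₁/P₁ = 5.59×8.314×288/170 = 78.7 L.
Isothermal: T stays 288 K; PV = const ⇒ V₂ = 11.1 L, P₂ = 1210 kPa.
W = nRT ln(V₂/V₁) = 5.59×8.314×288×ln(0.141) = -26200 J.
Work done on the gas = −W_by = 26200 J.

26200 J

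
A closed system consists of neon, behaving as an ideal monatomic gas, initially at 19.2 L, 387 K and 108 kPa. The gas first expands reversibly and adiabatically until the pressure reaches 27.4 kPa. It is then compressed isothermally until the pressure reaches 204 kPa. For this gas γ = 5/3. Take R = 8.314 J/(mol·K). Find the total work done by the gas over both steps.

-1090 J

n = P₁V₁/(RT₁) = 108×19.2/(8.314×387) = 0.644 mol.
Step 1 — Adiabatic: T₂/T₁ = (P₂/P₁)^((γ−1)/γ) ⇒ T₂ = 387×(0.254)^0.400 = 224 K; V₂ = 43.7 L.
ΔU = nCvΔT = 0.644×12.5×(224−387) = -1310 J.
Q = 0 for an adiabatic process, so W = −ΔU = 1310 J.
State after step 1: P = 27.4 kPa, V = 43.7 L, T = 224 K.
Step 2 — Isothermal: T stays 224 K; PV = const ⇒ V₂ = 5.87 L, P₂ = 204 kPa.
ΔU = 0 (ideal gas, T constant).
W = nRT ln(V₂/V₁) = 0.644×8.314×224×ln(0.134) = -2410 J.
Q = ΔU + W = -2410 J.
Net over both steps: W = -1090 J, Q = -2410 J, ΔU = -1310 J.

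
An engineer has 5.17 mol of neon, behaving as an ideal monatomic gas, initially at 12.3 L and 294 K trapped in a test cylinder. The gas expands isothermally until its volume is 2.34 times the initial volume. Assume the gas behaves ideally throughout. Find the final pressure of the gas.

P₁ = nRT₁/V₁ = 5.17×8.314×294/12.3 = 1030 kPa.
Isothermal: T stays 294 K; PV = const ⇒ V₂ = 28.8 L, P₂ = 439 kPa.

439 kPa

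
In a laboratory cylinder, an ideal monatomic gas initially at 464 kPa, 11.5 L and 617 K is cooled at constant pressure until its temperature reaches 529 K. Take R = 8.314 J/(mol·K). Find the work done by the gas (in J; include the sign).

n = P₁V₁/(RT₁) = 464×11.5/(8.314×617) = 1.04 mol.
Isobaric: P stays 464 kPa; V/T = const ⇒ T₂ = 529 K, V₂ = 9.86 L.
W = PΔV = 464×(9.86−11.5) kPa·L = -761 J.

-761 J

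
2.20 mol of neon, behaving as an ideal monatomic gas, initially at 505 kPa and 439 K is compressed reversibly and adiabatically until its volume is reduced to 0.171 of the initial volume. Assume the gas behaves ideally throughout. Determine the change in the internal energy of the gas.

27100 J

V₁ = nRT₁/P₁ = 2.20×8.314×439/505 = 15.9 L.
Adiabatic: TV^(γ−1) = const ⇒ T₂ = 439×(5.85)^0.667 = 1420 K; PV^γ = const ⇒ P₂ = 9590 kPa.
For an ideal gas ΔU = nCvΔT with Cv = (3/2)R = 12.5 J/(mol·K).
ΔU = 2.20×12.5×(1420−439) = 27100 J.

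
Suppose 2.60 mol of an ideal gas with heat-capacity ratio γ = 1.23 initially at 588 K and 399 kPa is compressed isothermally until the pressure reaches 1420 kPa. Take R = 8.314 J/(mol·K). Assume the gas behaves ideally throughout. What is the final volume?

V₁ = nRT₁/P₁ = 2.60×8.314×588/399 = 31.9 L.
Isothermal: T stays 588 K; PV = const ⇒ V₂ = 8.95 L, P₂ = 1420 kPa.

8.95 L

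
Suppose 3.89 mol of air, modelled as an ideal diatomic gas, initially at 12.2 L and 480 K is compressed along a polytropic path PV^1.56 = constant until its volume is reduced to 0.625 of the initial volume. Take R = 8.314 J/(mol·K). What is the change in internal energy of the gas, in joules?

11700 J

P₁ = nRT₁/V₁ = 3.89×8.314×480/12.2 = 1270 kPa.
Polytropic n=1.56: T₂ = T₁(V₁/V₂)^(n−1) = 480×(1.60)^0.56 = 625 K; P₂ = P₁(V₁/V₂)^n = 2650 kPa.
For an ideal gas ΔU = nCvΔT with Cv = (5/2)R = 20.8 J/(mol·K).
ΔU = 3.89×20.8×(625−480) = 11700 J.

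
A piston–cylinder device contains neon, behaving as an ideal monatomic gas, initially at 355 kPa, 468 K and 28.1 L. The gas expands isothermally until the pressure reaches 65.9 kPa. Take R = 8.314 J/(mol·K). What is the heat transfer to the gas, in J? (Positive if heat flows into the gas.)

16800 J

n = P₁V₁/(RT₁) = 355×28.1/(8.314×468) = 2.56 mol.
Isothermal: T stays 468 K; PV = const ⇒ V₂ = 151 L, P₂ = 65.9 kPa.
ΔU = 0 (ideal gas, T constant).
W = nRT ln(V₂/V₁) = 2.56×8.314×468×ln(5.39) = 16800 J.
Q = ΔU + W = 16800 J.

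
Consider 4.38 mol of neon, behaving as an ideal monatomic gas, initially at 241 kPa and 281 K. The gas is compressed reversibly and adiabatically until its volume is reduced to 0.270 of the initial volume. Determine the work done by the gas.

V₁ = nRT₁/P₁ = 4.38×8.314×281/241 = 42.5 L.
Adiabatic: TV^(γ−1) = const ⇒ T₂ = 281×(3.70)^0.667 = 673 K; PV^γ = const ⇒ P₂ = 2140 kPa.
ΔU = nCvΔT = 4.38×12.5×(673−281) = 21400 J.
Q = 0 for an adiabatic process, so W = −ΔU = -21400 J.

-21400 J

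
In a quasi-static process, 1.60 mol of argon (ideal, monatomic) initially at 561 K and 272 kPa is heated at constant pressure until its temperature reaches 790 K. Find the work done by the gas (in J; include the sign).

3050 J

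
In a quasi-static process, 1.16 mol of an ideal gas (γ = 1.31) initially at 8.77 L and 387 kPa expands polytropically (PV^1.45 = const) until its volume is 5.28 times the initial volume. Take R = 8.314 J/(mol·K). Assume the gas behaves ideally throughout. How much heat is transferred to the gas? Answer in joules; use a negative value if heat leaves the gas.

-1800 J

T₁ = P₁V₁/(nR) = 387×8.77/(1.16×8.314) = 352 K.
Polytropic n=1.45: T₂ = T₁(V₁/V₂)^(n−1) = 352×(0.189)^0.45 = 166 K; P₂ = P₁(V₁/V₂)^n = 34.7 kPa.
W = (P₁V₁−P₂V₂)/(n−1) = (387×8.77−34.7×46.3)/0.45 = 3980 J.
ΔU = nCvΔT = 1.16×26.8×(166−352) = -5770 J.
Q = ΔU + W = -1800 J.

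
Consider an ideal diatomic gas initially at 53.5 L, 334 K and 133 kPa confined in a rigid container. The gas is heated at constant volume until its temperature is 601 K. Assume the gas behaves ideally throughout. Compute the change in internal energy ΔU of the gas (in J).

n = P₁V₁/(RT₁) = 133×53.5/(8.314×334) = 2.56 mol.
Isochoric: V stays 53.5 L; P/T = const ⇒ T₂ = 601 K, P₂ = 239 kPa.
For an ideal gas ΔU = nCvΔT with Cv = (5/2)R = 20.8 J/(mol·K).
ΔU = 2.56×20.8×(601−334) = 14200 J.

14200 J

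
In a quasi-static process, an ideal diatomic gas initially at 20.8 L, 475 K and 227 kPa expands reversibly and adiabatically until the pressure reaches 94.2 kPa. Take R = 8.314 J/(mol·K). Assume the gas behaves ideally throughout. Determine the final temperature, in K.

369 K

Adiabatic: T₂/T₁ = (P₂/P₁)^((γ−1)/γ) ⇒ T₂ = 475×(0.415)^0.286 = 369 K; V₂ = 39.0 L.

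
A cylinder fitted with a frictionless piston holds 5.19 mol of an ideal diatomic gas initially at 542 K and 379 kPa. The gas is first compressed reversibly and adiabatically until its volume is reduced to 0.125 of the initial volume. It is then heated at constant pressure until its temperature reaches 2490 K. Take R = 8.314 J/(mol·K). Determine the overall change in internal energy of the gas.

210000 J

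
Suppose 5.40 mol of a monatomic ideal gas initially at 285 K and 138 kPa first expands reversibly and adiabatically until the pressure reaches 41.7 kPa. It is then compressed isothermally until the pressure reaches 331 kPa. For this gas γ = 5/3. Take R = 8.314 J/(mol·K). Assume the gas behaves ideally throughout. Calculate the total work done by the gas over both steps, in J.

V₁ = nRT₁/P₁ = 5.40×8.314×285/138 = 92.7 L.
Step 1 — Adiabatic: T₂/T₁ = (P₂/P₁)^((γ−1)/γ) ⇒ T₂ = 285×(0.302)^0.400 = 177 K; V₂ = 190 L.
ΔU = nCvΔT = 5.40×12.5×(177−285) = -7300 J.
Q = 0 for an adiabatic process, so W = −ΔU = 7300 J.
State after step 1: P = 41.7 kPa, V = 190 L, T = 177 K.
Step 2 — Isothermal: T stays 177 K; PV = const ⇒ V₂ = 24.0 L, P₂ = 331 kPa.
ΔU = 0 (ideal gas, T constant).
W = nRT ln(V₂/V₁) = 5.40×8.314×177×ln(0.126) = -16400 J.
Q = ΔU + W = -16400 J.
Net over both steps: W = -9120 J, Q = -16400 J, ΔU = -7300 J.

-9120 J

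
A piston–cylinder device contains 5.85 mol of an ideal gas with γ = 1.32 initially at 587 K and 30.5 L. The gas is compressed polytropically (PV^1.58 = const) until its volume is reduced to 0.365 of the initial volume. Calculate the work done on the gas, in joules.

P₁ = nRT₁/V₁ = 5.85×8.314×587/30.5 = 936 kPa.
Polytropic n=1.58: T₂ = T₁(V₁/V₂)^(n−1) = 587×(2.74)^0.58 = 1050 K; P₂ = P₁(V₁/V₂)^n = 4600 kPa.
W = (P₁V₁−P₂V₂)/(n−1) = (936×30.5−4600×11.1)/0.58 = -39100 J.
Work done on the gas = −W_by = 39100 J.

39100 J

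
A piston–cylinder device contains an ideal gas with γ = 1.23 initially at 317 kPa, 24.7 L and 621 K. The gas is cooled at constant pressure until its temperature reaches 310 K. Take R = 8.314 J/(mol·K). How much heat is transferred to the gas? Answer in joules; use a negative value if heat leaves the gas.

-21000 J

n = P₁V₁/(RT₁) = 317×24.7/(8.314×621) = 1.52 mol.
Isobaric: P stays 317 kPa; V/T = const ⇒ T₂ = 310 K, V₂ = 12.3 L.
W = PΔV = 317×(12.3−24.7) kPa·L = -3920 J.
ΔU = nCvΔT = 1.52×36.1×(310−621) = -17000 J.
Q = ΔU + W = nCpΔT = -21000 J.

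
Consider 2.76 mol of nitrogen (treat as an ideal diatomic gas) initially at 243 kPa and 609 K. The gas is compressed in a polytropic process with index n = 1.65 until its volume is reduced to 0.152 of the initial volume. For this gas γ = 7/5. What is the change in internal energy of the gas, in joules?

83900 J

V₁ = nRT₁/P₁ = 2.76×8.314×609/243 = 57.5 L.
Polytropic n=1.65: T₂ = T₁(V₁/V₂)^(n−1) = 609×(6.58)^0.65 = 2070 K; P₂ = P₁(V₁/V₂)^n = 5440 kPa.
For an ideal gas ΔU = nCvΔT with Cv = (5/2)R = 20.8 J/(mol·K).
ΔU = 2.76×20.8×(2070−609) = 83900 J.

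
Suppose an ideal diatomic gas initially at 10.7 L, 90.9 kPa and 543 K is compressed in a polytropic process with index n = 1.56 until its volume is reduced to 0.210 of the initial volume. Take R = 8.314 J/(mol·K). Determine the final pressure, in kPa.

1040 kPa

Polytropic n=1.56: T₂ = T₁(V₁/V₂)^(n−1) = 543×(4.76)^0.56 = 1300 K; P₂ = P₁(V₁/V₂)^n = 1040 kPa.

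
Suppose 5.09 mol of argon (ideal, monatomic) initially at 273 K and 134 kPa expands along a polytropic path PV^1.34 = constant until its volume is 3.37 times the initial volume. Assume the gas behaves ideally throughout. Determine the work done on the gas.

V₁ = nRT₁/P₁ = 5.09×8.314×273/134 = 86.2 L.
Polytropic n=1.34: T₂ = T₁(V₁/V₂)^(n−1) = 273×(0.297)^0.34 = 181 K; P₂ = P₁(V₁/V₂)^n = 26.3 kPa.
W = (P₁V₁−P₂V₂)/(n−1) = (134×86.2−26.3×291)/0.34 = 11500 J.
Work done on the gas = −W_by = -11500 J.

-11500 J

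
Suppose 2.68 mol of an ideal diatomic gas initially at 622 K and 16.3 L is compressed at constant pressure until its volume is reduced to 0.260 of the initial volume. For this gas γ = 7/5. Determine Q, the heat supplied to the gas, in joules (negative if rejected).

-35900 J

P₁ = nRT₁/V₁ = 2.68×8.314×622/16.3 = 850 kPa.
Isobaric: P stays 850 kPa; V/T = const ⇒ T₂ = 162 K, V₂ = 4.24 L.
W = PΔV = 850×(4.24−16.3) kPa·L = -10300 J.
ΔU = nCvΔT = 2.68×20.8×(162−622) = -25600 J.
Q = ΔU + W = nCpΔT = -35900 J.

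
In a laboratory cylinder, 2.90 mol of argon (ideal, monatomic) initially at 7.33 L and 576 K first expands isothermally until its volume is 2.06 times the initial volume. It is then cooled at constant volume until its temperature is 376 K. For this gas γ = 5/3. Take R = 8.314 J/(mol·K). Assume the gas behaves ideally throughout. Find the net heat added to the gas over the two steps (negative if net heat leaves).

P₁ = nRT₁/V₁ = 2.90×8.314×576/7.33 = 1890 kPa.
Step 1 — Isothermal: T stays 576 K; PV = const ⇒ V₂ = 15.1 L, P₂ = 920 kPa.
ΔU = 0 (ideal gas, T constant).
W = nRT ln(V₂/V₁) = 2.90×8.314×576×ln(2.06) = 10000 J.
Q = ΔU + W = 10000 J.
State after step 1: P = 920 kPa, V = 15.1 L, T = 576 K.
Step 2 — Isochoric: V stays 15.1 L; P/T = const ⇒ T₂ = 376 K, P₂ = 600 kPa.
W = 0 (no volume change).
ΔU = nCvΔT = 2.90×12.5×(376−576) = -7230 J.
Q = ΔU = -7230 J.
Net over both steps: W = 10000 J, Q = 2800 J, ΔU = -7230 J.

2800 J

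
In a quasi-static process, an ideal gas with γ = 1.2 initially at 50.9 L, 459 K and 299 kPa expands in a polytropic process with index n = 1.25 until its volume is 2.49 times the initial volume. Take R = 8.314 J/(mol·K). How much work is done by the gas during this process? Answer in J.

n = P₁V₁/(RT₁) = 299×50.9/(8.314×459) = 3.99 mol.
Polytropic n=1.25: T₂ = T₁(V₁/V₂)^(n−1) = 459×(0.402)^0.25 = 365 K; P₂ = P₁(V₁/V₂)^n = 95.6 kPa.
W = (P₁V₁−P₂V₂)/(n−1) = (299×50.9−95.6×127)/0.25 = 12400 J.

12400 J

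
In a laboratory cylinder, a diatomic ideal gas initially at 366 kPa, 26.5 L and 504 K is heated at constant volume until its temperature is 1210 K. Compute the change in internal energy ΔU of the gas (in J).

34000 J

n = P₁V₁/(RT₁) = 366×26.5/(8.314×504) = 2.31 mol.
Isochoric: V stays 26.5 L; P/T = const ⇒ T₂ = 1210 K, P₂ = 879 kPa.
For an ideal gas ΔU = nCvΔT with Cv = (5/2)R = 20.8 J/(mol·K).
ΔU = 2.31×20.8×(1210−504) = 34000 J.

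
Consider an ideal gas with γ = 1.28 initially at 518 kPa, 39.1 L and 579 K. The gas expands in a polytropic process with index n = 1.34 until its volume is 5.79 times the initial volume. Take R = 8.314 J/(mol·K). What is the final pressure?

Polytropic n=1.34: T₂ = T₁(V₁/V₂)^(n−1) = 579×(0.173)^0.34 = 319 K; P₂ = P₁(V₁/V₂)^n = 49.2 kPa.

49.2 kPa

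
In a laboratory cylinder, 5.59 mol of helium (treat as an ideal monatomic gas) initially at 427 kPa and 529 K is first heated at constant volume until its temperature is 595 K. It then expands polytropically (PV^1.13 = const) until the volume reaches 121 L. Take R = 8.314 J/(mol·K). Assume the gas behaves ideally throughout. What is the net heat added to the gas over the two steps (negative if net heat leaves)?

20400 J

V₁ = nRT₁/P₁ = 5.59×8.314×529/427 = 57.6 L.
Step 1 — Isochoric: V stays 57.6 L; P/T = const ⇒ T₂ = 595 K, P₂ = 480 kPa.
W = 0 (no volume change).
ΔU = nCvΔT = 5.59×12.5×(595−529) = 4600 J.
Q = ΔU = 4600 J.
State after step 1: P = 480 kPa, V = 57.6 L, T = 595 K.
Step 2 — Polytropic n=1.13: T₂ = T₁(V₁/V₂)^(n−1) = 595×(0.476)^0.13 = 540 K; P₂ = P₁(V₁/V₂)^n = 208 kPa.
W = (P₁V₁−P₂V₂)/(n−1) = (480×57.6−208×121)/0.13 = 19600 J.
ΔU = nCvΔT = 5.59×12.5×(540−595) = -3820 J.
Q = ΔU + W = 15800 J.
Net over both steps: W = 19600 J, Q = 20400 J, ΔU = 784 J.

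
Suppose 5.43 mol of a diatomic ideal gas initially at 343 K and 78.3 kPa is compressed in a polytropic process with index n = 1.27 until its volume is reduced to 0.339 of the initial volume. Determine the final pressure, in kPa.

V₁ = nRT₁/P₁ = 5.43×8.314×343/78.3 = 198 L.
Polytropic n=1.27: T₂ = T₁(V₁/V₂)^(n−1) = 343×(2.95)^0.27 = 459 K; P₂ = P₁(V₁/V₂)^n = 309 kPa.

309 kPa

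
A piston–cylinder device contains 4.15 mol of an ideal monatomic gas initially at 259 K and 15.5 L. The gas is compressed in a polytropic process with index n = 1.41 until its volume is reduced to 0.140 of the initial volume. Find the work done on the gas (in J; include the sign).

27000 J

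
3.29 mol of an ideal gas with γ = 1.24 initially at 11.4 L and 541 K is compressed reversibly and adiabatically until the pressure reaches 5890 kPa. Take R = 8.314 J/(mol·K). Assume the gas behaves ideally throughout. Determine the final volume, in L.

P₁ = nRT₁/V₁ = 3.29×8.314×541/11.4 = 1300 kPa.
Adiabatic: T₂/T₁ = (P₂/P₁)^((γ−1)/γ) ⇒ T₂ = 541×(4.54)^0.194 = 725 K; V₂ = 3.37 L.

3.37 L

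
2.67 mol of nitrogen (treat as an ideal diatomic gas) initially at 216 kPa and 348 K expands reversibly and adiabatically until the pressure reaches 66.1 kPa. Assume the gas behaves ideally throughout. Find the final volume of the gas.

83.3 L

V₁ = nRT₁/P₁ = 2.67×8.314×348/216 = 35.8 L.
Adiabatic: T₂/T₁ = (P₂/P₁)^((γ−1)/γ) ⇒ T₂ = 348×(0.306)^0.286 = 248 K; V₂ = 83.3 L.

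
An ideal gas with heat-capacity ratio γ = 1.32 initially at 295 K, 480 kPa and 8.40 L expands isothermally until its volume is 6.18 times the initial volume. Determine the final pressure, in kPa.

77.7 kPa

Isothermal: T stays 295 K; PV = const ⇒ V₂ = 51.9 L, P₂ = 77.7 kPa.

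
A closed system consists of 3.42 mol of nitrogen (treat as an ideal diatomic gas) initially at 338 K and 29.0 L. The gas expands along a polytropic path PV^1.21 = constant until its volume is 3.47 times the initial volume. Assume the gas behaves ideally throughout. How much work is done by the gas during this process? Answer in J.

P₁ = nRT₁/V₁ = 3.42×8.314×338/29.0 = 331 kPa.
Polytropic n=1.21: T₂ = T₁(V₁/V₂)^(n−1) = 338×(0.288)^0.21 = 260 K; P₂ = P₁(V₁/V₂)^n = 73.5 kPa.
W = (P₁V₁−P₂V₂)/(n−1) = (331×29.0−73.5×101)/0.21 = 10500 J.

10500 J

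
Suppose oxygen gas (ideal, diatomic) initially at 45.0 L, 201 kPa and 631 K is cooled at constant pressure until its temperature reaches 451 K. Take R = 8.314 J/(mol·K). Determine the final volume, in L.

32.2 L

Isobaric: P stays 201 kPa; V/T = const ⇒ T₂ = 451 K, V₂ = 32.2 L.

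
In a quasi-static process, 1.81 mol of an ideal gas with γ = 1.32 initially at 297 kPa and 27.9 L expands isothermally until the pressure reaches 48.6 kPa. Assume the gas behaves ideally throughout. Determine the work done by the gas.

15000 J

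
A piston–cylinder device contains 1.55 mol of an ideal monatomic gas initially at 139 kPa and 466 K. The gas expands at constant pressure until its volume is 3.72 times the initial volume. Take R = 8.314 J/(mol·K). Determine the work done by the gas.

16300 J

V₁ = nRT₁/P₁ = 1.55×8.314×466/139 = 43.2 L.
Isobaric: P stays 139 kPa; V/T = const ⇒ T₂ = 1730 K, V₂ = 161 L.
W = PΔV = 139×(161−43.2) kPa·L = 16300 J.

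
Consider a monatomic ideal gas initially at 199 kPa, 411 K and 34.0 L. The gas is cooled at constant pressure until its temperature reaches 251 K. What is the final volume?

Isobaric: P stays 199 kPa; V/T = const ⇒ T₂ = 251 K, V₂ = 20.8 L.

20.8 L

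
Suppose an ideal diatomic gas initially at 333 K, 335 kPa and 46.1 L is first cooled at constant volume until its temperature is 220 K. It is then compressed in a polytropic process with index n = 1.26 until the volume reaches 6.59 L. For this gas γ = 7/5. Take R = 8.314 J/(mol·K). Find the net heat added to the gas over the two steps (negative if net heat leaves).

n = P₁V₁/(RT₁) = 335×46.1/(8.314×333) = 5.58 mol.
Step 1 — Isochoric: V stays 46.1 L; P/T = const ⇒ T₂ = 220 K, P₂ = 221 kPa.
W = 0 (no volume change).
ΔU = nCvΔT = 5.58×20.8×(220−333) = -13100 J.
Q = ΔU = -13100 J.
State after step 1: P = 221 kPa, V = 46.1 L, T = 220 K.
Step 2 — Polytropic n=1.26: T₂ = T₁(V₁/V₂)^(n−1) = 220×(7.00)^0.26 = 365 K; P₂ = P₁(V₁/V₂)^n = 2570 kPa.
W = (P₁V₁−P₂V₂)/(n−1) = (221×46.1−2570×6.59)/0.26 = -25800 J.
ΔU = nCvΔT = 5.58×20.8×(365−220) = 16800 J.
Q = ΔU + W = -9040 J.
Net over both steps: W = -25800 J, Q = -22100 J, ΔU = 3690 J.

-22100 J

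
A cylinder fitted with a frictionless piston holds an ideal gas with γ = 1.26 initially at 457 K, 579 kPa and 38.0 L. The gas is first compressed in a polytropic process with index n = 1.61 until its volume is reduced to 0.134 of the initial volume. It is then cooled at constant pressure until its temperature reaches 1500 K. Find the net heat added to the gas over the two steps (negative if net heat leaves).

n = P₁V₁/(RT₁) = 579×38.0/(8.314×457) = 5.79 mol.
Step 1 — Polytropic n=1.61: T₂ = T₁(V₁/V₂)^(n−1) = 457×(7.46)^0.61 = 1560 K; P₂ = P₁(V₁/V₂)^n = 14700 kPa.
W = (P₁V₁−P₂V₂)/(n−1) = (579×38.0−14700×5.09)/0.61 = -86800 J.
ΔU = nCvΔT = 5.79×32.0×(1560−457) = 204000 J.
Q = ΔU + W = 117000 J.
State after step 1: P = 14700 kPa, V = 5.09 L, T = 1560 K.
Step 2 — Isobaric: P stays 14700 kPa; V/T = const ⇒ T₂ = 1500 K, V₂ = 4.90 L.
W = PΔV = 14700×(4.90−5.09) kPa·L = -2760 J.
ΔU = nCvΔT = 5.79×32.0×(1500−1560) = -10600 J.
Q = ΔU + W = nCpΔT = -13400 J.
Net over both steps: W = -89600 J, Q = 104000 J, ΔU = 193000 J.

104000 J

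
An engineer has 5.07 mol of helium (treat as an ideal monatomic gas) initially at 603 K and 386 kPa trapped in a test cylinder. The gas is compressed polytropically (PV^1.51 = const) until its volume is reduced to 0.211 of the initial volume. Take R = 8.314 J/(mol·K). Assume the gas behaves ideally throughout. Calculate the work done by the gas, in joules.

-60400 J

V₁ = nRT₁/P₁ = 5.07×8.314×603/386 = 65.8 L.
Polytropic n=1.51: T₂ = T₁(V₁/V₂)^(n−1) = 603×(4.74)^0.51 = 1330 K; P₂ = P₁(V₁/V₂)^n = 4050 kPa.
W = (P₁V₁−P₂V₂)/(n−1) = (386×65.8−4050×13.9)/0.51 = -60400 J.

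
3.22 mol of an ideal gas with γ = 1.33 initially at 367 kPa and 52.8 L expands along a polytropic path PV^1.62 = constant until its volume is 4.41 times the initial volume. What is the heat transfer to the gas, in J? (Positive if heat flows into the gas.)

-16500 J

T₁ = P₁V₁/(nR) = 367×52.8/(3.22×8.314) = 724 K.
Polytropic n=1.62: T₂ = T₁(V₁/V₂)^(n−1) = 724×(0.227)^0.62 = 288 K; P₂ = P₁(V₁/V₂)^n = 33.2 kPa.
W = (P₁V₁−P₂V₂)/(n−1) = (367×52.8−33.2×233)/0.62 = 18800 J.
ΔU = nCvΔT = 3.22×25.2×(288−724) = -35300 J.
Q = ΔU + W = -16500 J.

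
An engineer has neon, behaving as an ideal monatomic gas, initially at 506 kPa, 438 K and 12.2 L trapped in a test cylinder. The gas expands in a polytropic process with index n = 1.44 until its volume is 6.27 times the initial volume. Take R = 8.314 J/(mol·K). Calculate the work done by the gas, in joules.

n = P₁V₁/(RT₁) = 506×12.2/(8.314×438) = 1.70 mol.
Polytropic n=1.44: T₂ = T₁(V₁/V₂)^(n−1) = 438×(0.159)^0.44 = 195 K; P₂ = P₁(V₁/V₂)^n = 36.0 kPa.
W = (P₁V₁−P₂V₂)/(n−1) = (506×12.2−36.0×76.5)/0.44 = 7770 J.

7770 J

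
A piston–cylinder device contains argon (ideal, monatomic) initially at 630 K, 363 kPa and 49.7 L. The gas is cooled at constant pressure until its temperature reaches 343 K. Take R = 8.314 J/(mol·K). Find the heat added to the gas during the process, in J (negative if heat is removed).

n = P₁V₁/(RT₁) = 363×49.7/(8.314×630) = 3.44 mol.
Isobaric: P stays 363 kPa; V/T = const ⇒ T₂ = 343 K, V₂ = 27.1 L.
W = PΔV = 363×(27.1−49.7) kPa·L = -8220 J.
ΔU = nCvΔT = 3.44×12.5×(343−630) = -12300 J.
Q = ΔU + W = nCpΔT = -20500 J.

-20500 J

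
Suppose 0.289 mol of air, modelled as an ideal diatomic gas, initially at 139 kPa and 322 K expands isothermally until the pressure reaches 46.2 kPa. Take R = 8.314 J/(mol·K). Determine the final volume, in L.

V₁ = nRT₁/P₁ = 0.289×8.314×322/139 = 5.57 L.
Isothermal: T stays 322 K; PV = const ⇒ V₂ = 16.7 L, P₂ = 46.2 kPa.

16.7 L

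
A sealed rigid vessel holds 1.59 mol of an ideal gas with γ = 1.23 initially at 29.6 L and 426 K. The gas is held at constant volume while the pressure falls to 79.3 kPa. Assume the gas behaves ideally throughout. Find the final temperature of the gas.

178 K

P₁ = nRT₁/V₁ = 1.59×8.314×426/29.6 = 190 kPa.
Isochoric: V stays 29.6 L; P/T = const ⇒ T₂ = 178 K, P₂ = 79.3 kPa.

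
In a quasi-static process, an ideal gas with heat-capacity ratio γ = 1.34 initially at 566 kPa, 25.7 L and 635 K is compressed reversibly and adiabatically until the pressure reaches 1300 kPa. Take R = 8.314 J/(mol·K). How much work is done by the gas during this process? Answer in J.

-10000 J

n = P₁V₁/(RT₁) = 566×25.7/(8.314×635) = 2.76 mol.
Adiabatic: T₂/T₁ = (P₂/P₁)^((γ−1)/γ) ⇒ T₂ = 635×(2.30)^0.254 = 784 K; V₂ = 13.8 L.
ΔU = nCvΔT = 2.76×24.5×(784−635) = 10000 J.
Q = 0 for an adiabatic process, so W = −ΔU = -10000 J.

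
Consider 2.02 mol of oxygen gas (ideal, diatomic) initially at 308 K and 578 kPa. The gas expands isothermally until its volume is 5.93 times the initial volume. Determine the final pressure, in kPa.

97.5 kPa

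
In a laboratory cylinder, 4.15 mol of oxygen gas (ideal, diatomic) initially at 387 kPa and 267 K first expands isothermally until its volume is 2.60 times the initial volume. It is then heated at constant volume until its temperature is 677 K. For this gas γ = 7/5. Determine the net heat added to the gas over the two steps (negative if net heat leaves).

44200 J

V₁ = nRT₁/P₁ = 4.15×8.314×267/387 = 23.8 L.
Step 1 — Isothermal: T stays 267 K; PV = const ⇒ V₂ = 61.9 L, P₂ = 149 kPa.
ΔU = 0 (ideal gas, T constant).
W = nRT ln(V₂/V₁) = 4.15×8.314×267×ln(2.60) = 8800 J.
Q = ΔU + W = 8800 J.
State after step 1: P = 149 kPa, V = 61.9 L, T = 267 K.
Step 2 — Isochoric: V stays 61.9 L; P/T = const ⇒ T₂ = 677 K, P₂ = 377 kPa.
W = 0 (no volume change).
ΔU = nCvΔT = 4.15×20.8×(677−267) = 35400 J.
Q = ΔU = 35400 J.
Net over both steps: W = 8800 J, Q = 44200 J, ΔU = 35400 J.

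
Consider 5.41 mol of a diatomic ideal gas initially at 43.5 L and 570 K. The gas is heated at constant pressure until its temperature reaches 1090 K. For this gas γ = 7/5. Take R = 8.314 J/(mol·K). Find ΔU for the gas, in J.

P₁ = nRT₁/V₁ = 5.41×8.314×570/43.5 = 589 kPa.
Isobaric: P stays 589 kPa; V/T = const ⇒ T₂ = 1090 K, V₂ = 83.2 L.
For an ideal gas ΔU = nCvΔT with Cv = (5/2)R = 20.8 J/(mol·K).
ΔU = 5.41×20.8×(1090−570) = 58500 J.

58500 J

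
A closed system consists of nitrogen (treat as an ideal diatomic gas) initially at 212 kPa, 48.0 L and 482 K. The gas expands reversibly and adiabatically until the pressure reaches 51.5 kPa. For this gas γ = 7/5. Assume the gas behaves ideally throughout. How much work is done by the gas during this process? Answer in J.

8460 J

n = P₁V₁/(RT₁) = 212×48.0/(8.314×482) = 2.54 mol.
Adiabatic: T₂/T₁ = (P₂/P₁)^((γ−1)/γ) ⇒ T₂ = 482×(0.243)^0.286 = 322 K; V₂ = 132 L.
ΔU = nCvΔT = 2.54×20.8×(322−482) = -8460 J.
Q = 0 for an adiabatic process, so W = −ΔU = 8460 J.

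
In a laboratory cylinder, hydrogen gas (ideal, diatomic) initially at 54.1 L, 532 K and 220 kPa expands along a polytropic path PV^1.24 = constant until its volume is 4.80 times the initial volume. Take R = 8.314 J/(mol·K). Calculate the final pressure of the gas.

31.5 kPa

Polytropic n=1.24: T₂ = T₁(V₁/V₂)^(n−1) = 532×(0.208)^0.24 = 365 K; P₂ = P₁(V₁/V₂)^n = 31.5 kPa.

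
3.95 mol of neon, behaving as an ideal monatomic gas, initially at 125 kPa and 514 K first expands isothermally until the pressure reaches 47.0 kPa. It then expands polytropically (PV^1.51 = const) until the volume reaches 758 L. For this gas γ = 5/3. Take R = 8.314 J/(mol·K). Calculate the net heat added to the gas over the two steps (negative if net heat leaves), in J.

V₁ = nRT₁/P₁ = 3.95×8.314×514/125 = 135 L.
Step 1 — Isothermal: T stays 514 K; PV = const ⇒ V₂ = 359 L, P₂ = 47.0 kPa.
ΔU = 0 (ideal gas, T constant).
W = nRT ln(V₂/V₁) = 3.95×8.314×514×ln(2.66) = 16500 J.
Q = ΔU + W = 16500 J.
State after step 1: P = 47.0 kPa, V = 359 L, T = 514 K.
Step 2 — Polytropic n=1.51: T₂ = T₁(V₁/V₂)^(n−1) = 514×(0.474)^0.51 = 351 K; P₂ = P₁(V₁/V₂)^n = 15.2 kPa.
W = (P₁V₁−P₂V₂)/(n−1) = (47.0×359−15.2×758)/0.51 = 10500 J.
ΔU = nCvΔT = 3.95×12.5×(351−514) = -8020 J.
Q = ΔU + W = 2460 J.
Net over both steps: W = 27000 J, Q = 19000 J, ΔU = -8020 J.

19000 J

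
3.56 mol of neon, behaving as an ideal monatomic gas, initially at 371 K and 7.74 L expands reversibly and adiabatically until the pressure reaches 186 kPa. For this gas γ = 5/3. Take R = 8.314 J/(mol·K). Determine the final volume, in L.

26.2 L

P₁ = nRT₁/V₁ = 3.56×8.314×371/7.74 = 1420 kPa.
Adiabatic: T₂/T₁ = (P₂/P₁)^((γ−1)/γ) ⇒ T₂ = 371×(0.131)^0.400 = 165 K; V₂ = 26.2 L.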